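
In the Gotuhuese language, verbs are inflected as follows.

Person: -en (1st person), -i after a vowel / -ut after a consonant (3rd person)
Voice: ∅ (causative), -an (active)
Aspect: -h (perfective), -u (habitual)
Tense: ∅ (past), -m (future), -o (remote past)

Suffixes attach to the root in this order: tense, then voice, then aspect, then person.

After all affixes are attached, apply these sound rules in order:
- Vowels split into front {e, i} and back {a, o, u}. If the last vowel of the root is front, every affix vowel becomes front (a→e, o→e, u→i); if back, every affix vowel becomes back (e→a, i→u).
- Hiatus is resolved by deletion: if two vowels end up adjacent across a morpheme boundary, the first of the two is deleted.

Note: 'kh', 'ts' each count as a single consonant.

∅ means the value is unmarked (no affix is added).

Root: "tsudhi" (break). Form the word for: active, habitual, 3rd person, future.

Attach tense future -m → tsudhim.
Attach voice active -an → tsudhiman.
Attach aspect habitual -u → tsudhimanu.
Attach person 3rd person -i (after vowel 'u') → tsudhimanui.
Apply vowel harmony: tsudhimanui → tsudhimenii.
Apply vowel deletion: tsudhimenii → tsudhimeni.

tsudhimeni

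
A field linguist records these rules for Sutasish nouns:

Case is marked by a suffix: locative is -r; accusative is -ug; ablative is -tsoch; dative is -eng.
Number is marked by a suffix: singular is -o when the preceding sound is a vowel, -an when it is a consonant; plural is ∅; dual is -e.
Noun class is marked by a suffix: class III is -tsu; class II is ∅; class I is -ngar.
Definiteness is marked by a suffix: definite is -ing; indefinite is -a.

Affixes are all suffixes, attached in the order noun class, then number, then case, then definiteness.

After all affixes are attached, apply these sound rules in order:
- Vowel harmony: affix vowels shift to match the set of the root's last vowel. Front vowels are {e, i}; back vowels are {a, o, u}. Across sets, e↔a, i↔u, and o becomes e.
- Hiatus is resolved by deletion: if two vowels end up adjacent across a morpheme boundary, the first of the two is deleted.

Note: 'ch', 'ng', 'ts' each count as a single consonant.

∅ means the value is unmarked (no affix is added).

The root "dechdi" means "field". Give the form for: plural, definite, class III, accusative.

dechditsiging

Attach noun class class III -tsu → dechditsu.
number = plural: zero marking, form stays dechditsu.
Attach case accusative -ug → dechditsuug.
Attach definiteness definite -ing → dechditsuuging.
Apply vowel harmony: dechditsuuging → dechditsiiging.
Apply vowel deletion: dechditsiiging → dechditsiging.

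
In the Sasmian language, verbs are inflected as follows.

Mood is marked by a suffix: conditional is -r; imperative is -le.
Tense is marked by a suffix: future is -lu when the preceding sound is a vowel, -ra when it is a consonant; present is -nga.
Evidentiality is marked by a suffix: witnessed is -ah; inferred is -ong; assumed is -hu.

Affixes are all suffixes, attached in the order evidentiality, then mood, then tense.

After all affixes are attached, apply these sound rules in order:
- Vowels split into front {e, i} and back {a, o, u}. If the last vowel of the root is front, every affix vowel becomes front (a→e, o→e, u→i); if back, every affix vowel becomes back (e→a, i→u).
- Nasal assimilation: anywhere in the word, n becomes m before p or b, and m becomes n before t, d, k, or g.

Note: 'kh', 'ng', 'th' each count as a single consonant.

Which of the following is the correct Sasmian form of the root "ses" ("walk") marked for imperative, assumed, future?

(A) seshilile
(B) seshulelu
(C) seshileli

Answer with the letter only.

Attach evidentiality assumed -hu → seshu.
Attach mood imperative -le → seshule.
Attach tense future -lu (after vowel 'e') → seshulelu.
Apply vowel harmony: seshulelu → seshileli.
Nasal assimilation: no change.
So the correct form is seshileli, option (C).
(A) seshilile is wrong: it has the affixes in the wrong order.
(B) seshulelu is wrong: it fails to apply the sound rule(s).

C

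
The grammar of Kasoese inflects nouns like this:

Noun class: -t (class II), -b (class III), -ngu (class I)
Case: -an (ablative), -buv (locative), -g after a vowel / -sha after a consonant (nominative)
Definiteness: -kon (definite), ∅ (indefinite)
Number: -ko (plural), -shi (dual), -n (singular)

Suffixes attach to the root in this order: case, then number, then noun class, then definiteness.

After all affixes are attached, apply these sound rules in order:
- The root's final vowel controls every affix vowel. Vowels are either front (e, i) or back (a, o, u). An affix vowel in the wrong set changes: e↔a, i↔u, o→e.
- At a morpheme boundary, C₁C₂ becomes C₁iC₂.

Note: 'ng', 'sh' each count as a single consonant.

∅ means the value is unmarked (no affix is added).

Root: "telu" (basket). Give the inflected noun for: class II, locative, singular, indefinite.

telubuvinit

Attach case locative -buv → telubuv.
Attach number singular -n → telubuvn.
Attach noun class class II -t → telubuvnt.
definiteness = indefinite: zero marking, form stays telubuvnt.
Vowel harmony: no change.
Apply epenthesis: telubuvnt → telubuvinit.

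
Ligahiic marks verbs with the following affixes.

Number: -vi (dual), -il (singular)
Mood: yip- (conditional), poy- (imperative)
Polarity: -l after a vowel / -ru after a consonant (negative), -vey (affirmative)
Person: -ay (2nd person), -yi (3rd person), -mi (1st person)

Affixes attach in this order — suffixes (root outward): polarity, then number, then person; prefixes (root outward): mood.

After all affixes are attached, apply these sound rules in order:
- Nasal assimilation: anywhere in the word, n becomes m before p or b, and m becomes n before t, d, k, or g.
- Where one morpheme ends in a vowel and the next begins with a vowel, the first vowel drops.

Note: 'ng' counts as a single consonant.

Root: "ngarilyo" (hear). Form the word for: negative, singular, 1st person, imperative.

poyngarilyolilmi

Attach polarity negative -l (after vowel 'o') → ngarilyol.
Attach number singular -il → ngarilyolil.
Attach person 1st person -mi → ngarilyolilmi.
Attach mood imperative poy- → poyngarilyolilmi.
Nasal assimilation: no change.
Vowel deletion: no change.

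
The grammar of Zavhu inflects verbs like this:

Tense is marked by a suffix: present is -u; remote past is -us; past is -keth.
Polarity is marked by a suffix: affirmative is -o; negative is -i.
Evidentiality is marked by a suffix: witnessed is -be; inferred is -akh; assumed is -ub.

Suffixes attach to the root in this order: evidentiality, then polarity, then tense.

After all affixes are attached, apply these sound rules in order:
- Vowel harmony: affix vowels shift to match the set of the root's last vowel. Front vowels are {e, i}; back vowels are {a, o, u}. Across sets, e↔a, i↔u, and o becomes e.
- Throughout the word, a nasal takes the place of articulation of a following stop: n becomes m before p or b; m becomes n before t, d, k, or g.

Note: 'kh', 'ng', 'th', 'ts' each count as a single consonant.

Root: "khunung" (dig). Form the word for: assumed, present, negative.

Attach evidentiality assumed -ub → khunungub.
Attach polarity negative -i → khunungubi.
Attach tense present -u → khunungubiu.
Apply vowel harmony: khunungubiu → khunungubuu.
Nasal assimilation: no change.

khunungubuu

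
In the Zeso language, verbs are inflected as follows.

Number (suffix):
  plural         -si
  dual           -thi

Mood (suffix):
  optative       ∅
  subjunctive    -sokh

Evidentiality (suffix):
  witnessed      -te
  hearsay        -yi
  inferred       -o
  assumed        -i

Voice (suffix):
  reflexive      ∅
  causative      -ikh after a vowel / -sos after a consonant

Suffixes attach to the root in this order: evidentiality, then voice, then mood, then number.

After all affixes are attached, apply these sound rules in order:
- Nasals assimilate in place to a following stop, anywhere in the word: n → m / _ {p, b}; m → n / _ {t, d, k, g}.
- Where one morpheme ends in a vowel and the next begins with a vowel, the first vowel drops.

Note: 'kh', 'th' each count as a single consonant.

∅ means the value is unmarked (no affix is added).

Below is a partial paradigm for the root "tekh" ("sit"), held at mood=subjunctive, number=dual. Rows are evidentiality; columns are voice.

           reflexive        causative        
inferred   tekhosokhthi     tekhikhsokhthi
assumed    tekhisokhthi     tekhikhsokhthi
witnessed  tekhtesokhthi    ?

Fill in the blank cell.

Attach evidentiality witnessed -te → tekhte.
Attach voice causative -ikh (after vowel 'e') → tekhteikh.
Attach mood subjunctive -sokh → tekhteikhsokh.
Attach number dual -thi → tekhteikhsokhthi.
Nasal assimilation: no change.
Apply vowel deletion: tekhteikhsokhthi → tekhtikhsokhthi.

tekhtikhsokhthi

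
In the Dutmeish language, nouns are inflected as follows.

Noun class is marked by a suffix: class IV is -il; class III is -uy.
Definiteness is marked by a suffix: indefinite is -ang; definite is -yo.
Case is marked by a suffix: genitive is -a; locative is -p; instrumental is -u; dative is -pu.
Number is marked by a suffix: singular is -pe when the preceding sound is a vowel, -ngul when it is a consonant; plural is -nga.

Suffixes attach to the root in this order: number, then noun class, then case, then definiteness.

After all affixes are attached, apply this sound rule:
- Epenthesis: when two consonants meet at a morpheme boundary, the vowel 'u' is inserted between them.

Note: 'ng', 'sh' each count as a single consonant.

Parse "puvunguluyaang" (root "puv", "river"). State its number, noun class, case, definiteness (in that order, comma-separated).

Segment: puv-ngul-uy-a-ang.
number: -pe/ngul → singular.
noun class: -uy → class III.
case: -a → genitive.
definiteness: -ang → indefinite.

singular, class III, genitive, indefinite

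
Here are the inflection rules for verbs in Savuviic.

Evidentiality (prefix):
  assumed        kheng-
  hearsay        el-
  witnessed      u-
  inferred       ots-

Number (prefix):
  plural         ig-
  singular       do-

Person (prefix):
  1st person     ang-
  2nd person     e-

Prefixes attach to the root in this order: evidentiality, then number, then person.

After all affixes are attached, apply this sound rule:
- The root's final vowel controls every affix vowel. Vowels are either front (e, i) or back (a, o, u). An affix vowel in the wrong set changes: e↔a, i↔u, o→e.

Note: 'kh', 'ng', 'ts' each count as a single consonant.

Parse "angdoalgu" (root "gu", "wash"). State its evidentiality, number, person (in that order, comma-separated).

hearsay, singular, 1st person

Segment: ang-do-el-gu.
evidentiality: el- → hearsay.
number: do- → singular.
person: ang- → 1st person.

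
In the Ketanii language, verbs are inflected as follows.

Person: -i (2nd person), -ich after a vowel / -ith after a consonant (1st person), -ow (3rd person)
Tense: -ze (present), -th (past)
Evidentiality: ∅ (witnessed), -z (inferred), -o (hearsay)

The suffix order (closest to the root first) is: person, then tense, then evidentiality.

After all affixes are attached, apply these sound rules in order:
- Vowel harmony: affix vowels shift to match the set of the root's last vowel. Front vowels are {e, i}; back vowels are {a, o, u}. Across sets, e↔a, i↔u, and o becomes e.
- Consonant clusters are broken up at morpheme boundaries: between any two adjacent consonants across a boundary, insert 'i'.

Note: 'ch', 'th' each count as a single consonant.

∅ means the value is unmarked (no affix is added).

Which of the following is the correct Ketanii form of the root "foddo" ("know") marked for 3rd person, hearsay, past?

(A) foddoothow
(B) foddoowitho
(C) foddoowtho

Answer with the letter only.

Attach person 3rd person -ow → foddoow.
Attach tense past -th → foddoowth.
Attach evidentiality hearsay -o → foddoowtho.
Vowel harmony: no change.
Apply epenthesis: foddoowtho → foddoowitho.
So the correct form is foddoowitho, option (B).
(C) foddoowtho is wrong: it fails to apply the sound rule(s).
(A) foddoothow is wrong: it has the affixes in the wrong order.

B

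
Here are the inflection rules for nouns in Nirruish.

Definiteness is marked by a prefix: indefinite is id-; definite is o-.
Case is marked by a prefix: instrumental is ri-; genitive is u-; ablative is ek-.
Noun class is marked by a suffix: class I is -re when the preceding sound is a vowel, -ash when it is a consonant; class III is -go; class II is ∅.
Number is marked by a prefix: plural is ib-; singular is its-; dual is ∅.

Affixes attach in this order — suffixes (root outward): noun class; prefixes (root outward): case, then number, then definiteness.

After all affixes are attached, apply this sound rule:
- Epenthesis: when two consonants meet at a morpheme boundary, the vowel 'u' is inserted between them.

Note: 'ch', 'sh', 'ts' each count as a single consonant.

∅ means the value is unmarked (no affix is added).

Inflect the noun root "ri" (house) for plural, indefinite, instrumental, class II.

Attach case instrumental ri- → riri.
Attach number plural ib- → ibriri.
noun class = class II: zero marking, form stays ibriri.
Attach definiteness indefinite id- → idibriri.
Apply epenthesis: idibriri → idiburiri.

idiburiri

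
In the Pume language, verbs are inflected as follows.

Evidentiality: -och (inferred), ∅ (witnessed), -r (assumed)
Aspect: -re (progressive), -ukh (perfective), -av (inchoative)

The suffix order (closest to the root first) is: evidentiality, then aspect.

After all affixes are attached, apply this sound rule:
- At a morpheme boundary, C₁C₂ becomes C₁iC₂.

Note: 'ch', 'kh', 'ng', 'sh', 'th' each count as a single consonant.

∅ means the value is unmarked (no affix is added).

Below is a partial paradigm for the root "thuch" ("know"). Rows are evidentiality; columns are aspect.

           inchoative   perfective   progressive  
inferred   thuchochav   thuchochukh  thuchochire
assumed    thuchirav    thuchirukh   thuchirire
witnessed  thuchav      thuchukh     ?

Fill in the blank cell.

thuchire

evidentiality = witnessed: zero marking, form stays thuch.
Attach aspect progressive -re → thuchre.
Apply epenthesis: thuchre → thuchire.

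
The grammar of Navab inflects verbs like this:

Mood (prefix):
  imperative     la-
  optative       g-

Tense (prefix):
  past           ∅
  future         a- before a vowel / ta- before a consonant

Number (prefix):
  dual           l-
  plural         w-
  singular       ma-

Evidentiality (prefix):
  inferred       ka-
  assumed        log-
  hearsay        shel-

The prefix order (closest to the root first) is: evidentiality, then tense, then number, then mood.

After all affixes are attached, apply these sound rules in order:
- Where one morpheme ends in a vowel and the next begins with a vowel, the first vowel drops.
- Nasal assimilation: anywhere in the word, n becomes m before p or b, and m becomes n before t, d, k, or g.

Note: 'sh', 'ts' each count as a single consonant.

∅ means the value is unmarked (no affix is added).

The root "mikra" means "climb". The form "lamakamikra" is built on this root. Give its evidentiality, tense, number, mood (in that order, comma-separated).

Segment: la-ma-ka-mikra.
evidentiality: ka- → inferred.
tense: ∅ → past.
number: ma- → singular.
mood: la- → imperative.

inferred, past, singular, imperative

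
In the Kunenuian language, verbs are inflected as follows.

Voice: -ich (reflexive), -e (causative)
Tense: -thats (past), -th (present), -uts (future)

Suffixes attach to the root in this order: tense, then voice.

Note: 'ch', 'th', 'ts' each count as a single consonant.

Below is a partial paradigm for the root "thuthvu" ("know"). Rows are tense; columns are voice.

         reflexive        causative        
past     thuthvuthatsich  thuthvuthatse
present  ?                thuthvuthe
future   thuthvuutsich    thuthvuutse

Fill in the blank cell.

thuthvuthich

Attach tense present -th → thuthvuth.
Attach voice reflexive -ich → thuthvuthich.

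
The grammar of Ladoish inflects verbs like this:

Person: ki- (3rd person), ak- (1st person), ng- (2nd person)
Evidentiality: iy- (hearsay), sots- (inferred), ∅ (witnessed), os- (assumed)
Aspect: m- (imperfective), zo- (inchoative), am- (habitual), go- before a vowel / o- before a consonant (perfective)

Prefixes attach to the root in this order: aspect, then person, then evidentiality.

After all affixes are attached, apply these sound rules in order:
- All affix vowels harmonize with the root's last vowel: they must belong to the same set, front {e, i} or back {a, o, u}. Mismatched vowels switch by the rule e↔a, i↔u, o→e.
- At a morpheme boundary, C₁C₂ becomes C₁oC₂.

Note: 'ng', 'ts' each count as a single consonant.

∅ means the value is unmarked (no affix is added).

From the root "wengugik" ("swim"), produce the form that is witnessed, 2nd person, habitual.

ngemowengugik

Attach aspect habitual am- → amwengugik.
Attach person 2nd person ng- → ngamwengugik.
evidentiality = witnessed: zero marking, form stays ngamwengugik.
Apply vowel harmony: ngamwengugik → ngemwengugik.
Apply epenthesis: ngemwengugik → ngemowengugik.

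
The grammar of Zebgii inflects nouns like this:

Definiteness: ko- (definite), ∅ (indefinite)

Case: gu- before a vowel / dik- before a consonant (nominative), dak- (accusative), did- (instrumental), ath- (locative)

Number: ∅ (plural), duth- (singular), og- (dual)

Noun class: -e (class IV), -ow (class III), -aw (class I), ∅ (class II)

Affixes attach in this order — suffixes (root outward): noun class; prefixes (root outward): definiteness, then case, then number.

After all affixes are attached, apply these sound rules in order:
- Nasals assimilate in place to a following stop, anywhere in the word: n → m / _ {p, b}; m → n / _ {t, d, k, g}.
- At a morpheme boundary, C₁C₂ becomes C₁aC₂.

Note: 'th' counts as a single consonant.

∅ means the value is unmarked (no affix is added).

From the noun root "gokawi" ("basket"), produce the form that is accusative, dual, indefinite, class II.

ogadakagokawi

noun class = class II: zero marking, form stays gokawi.
definiteness = indefinite: zero marking, form stays gokawi.
Attach case accusative dak- → dakgokawi.
Attach number dual og- → ogdakgokawi.
Nasal assimilation: no change.
Apply epenthesis: ogdakgokawi → ogadakagokawi.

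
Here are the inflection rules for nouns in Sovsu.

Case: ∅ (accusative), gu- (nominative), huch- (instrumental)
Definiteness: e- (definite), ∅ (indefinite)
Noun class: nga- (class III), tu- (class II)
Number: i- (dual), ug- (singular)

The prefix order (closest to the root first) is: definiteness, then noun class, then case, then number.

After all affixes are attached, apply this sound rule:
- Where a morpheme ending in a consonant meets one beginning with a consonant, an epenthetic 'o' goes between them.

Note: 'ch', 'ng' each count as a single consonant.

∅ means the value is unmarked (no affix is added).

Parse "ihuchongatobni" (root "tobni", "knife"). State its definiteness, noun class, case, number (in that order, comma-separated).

Segment: i-huch-nga-tobni.
definiteness: ∅ → indefinite.
noun class: nga- → class III.
case: huch- → instrumental.
number: i- → dual.

indefinite, class III, instrumental, dual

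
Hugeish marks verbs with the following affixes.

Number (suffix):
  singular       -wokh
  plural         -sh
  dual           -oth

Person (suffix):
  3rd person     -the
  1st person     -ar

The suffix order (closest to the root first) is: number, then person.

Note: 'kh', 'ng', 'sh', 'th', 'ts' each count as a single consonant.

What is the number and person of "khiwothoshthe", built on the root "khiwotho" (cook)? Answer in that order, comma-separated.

Segment: khiwotho-sh-the.
number: -sh → plural.
person: -the → 3rd person.

plural, 3rd person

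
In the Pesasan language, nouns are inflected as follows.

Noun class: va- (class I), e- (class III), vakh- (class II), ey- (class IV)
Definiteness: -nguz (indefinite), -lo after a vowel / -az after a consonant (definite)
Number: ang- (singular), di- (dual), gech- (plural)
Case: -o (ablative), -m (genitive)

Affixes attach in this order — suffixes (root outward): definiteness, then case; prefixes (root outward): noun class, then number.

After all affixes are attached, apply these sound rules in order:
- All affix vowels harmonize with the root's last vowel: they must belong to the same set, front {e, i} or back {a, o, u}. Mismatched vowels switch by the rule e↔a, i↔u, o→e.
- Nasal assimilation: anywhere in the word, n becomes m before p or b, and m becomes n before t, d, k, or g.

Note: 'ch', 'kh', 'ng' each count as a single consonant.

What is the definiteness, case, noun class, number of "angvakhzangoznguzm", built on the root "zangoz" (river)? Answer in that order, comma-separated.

Segment: ang-vakh-zangoz-nguz-m.
definiteness: -nguz → indefinite.
case: -m → genitive.
noun class: vakh- → class II.
number: ang- → singular.

indefinite, genitive, class II, singular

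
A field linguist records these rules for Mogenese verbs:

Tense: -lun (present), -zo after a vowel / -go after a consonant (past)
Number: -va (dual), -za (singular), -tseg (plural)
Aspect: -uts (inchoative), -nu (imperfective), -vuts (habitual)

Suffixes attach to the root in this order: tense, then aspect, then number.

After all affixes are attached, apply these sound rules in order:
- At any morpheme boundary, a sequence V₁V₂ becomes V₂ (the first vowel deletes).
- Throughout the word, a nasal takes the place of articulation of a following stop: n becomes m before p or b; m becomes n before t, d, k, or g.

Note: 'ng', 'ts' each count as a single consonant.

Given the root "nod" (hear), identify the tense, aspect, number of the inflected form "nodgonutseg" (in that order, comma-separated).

Segment: nod-go-nu-tseg.
tense: -zo/go → past.
aspect: -nu → imperfective.
number: -tseg → plural.

past, imperfective, plural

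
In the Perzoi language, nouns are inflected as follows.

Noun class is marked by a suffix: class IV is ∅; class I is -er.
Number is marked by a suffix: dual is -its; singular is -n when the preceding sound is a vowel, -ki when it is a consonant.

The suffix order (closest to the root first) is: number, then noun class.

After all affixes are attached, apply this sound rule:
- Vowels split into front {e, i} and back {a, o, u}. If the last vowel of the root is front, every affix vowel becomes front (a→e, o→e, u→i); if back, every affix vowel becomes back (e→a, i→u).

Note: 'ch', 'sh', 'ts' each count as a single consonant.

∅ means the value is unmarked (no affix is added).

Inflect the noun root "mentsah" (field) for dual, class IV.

Attach number dual -its → mentsahits.
noun class = class IV: zero marking, form stays mentsahits.
Apply vowel harmony: mentsahits → mentsahuts.

mentsahuts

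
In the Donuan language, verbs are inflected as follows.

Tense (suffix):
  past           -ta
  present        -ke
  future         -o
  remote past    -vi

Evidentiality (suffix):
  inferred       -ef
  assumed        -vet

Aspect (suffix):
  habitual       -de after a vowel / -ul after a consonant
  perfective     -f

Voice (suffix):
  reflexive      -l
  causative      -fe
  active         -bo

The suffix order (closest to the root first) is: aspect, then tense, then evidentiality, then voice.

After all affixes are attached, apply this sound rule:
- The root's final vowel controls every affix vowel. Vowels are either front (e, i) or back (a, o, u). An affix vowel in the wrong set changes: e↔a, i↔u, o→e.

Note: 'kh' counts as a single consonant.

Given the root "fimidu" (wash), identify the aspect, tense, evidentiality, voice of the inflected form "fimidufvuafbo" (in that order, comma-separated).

perfective, remote past, inferred, active

Segment: fimidu-f-vi-ef-bo.
aspect: -f → perfective.
tense: -vi → remote past.
evidentiality: -ef → inferred.
voice: -bo → active.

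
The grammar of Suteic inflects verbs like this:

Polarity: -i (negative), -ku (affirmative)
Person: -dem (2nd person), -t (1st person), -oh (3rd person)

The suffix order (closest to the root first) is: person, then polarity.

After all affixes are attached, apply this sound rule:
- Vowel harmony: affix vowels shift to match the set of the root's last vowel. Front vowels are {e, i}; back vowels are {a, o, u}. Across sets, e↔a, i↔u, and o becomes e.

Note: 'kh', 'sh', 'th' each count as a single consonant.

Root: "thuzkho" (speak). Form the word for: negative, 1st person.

thuzkhotu

Attach person 1st person -t → thuzkhot.
Attach polarity negative -i → thuzkhoti.
Apply vowel harmony: thuzkhoti → thuzkhotu.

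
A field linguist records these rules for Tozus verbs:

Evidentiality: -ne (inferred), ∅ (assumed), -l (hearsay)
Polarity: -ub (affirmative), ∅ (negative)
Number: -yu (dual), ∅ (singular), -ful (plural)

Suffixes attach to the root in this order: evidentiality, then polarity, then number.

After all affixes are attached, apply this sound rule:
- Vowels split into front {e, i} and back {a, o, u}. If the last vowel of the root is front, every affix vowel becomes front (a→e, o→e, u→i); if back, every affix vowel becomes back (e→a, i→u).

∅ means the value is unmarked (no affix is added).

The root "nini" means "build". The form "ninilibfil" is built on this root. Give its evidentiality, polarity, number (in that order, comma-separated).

Segment: nini-l-ub-ful.
evidentiality: -l → hearsay.
polarity: -ub → affirmative.
number: -ful → plural.

hearsay, affirmative, plural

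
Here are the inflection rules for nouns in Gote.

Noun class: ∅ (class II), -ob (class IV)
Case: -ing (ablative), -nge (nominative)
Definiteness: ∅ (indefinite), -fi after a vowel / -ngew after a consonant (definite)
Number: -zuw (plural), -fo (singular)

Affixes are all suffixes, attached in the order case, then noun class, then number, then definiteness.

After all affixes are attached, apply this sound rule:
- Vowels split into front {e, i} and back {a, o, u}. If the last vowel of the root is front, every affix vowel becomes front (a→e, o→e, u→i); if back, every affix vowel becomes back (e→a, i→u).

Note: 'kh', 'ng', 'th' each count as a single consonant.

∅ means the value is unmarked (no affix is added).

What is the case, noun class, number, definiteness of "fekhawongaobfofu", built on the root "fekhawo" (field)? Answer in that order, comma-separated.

Segment: fekhawo-nge-ob-fo-fi.
case: -nge → nominative.
noun class: -ob → class IV.
number: -fo → singular.
definiteness: -fi/ngew → definite.

nominative, class IV, singular, definite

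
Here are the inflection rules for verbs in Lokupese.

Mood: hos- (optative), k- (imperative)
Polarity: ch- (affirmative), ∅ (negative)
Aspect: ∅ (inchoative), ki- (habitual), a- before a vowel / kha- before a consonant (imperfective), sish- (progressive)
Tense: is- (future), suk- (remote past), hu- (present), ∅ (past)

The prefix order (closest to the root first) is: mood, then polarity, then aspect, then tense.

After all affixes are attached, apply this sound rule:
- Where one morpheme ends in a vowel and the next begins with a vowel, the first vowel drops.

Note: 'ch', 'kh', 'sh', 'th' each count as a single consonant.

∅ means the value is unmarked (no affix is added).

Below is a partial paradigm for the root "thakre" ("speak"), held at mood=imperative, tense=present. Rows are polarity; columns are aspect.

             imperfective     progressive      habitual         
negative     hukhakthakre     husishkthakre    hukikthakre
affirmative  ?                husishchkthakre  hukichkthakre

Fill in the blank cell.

hukhachkthakre

Attach mood imperative k- → kthakre.
Attach polarity affirmative ch- → chkthakre.
Attach aspect imperfective kha- (before consonant 'ch') → khachkthakre.
Attach tense present hu- → hukhachkthakre.
Vowel deletion: no change.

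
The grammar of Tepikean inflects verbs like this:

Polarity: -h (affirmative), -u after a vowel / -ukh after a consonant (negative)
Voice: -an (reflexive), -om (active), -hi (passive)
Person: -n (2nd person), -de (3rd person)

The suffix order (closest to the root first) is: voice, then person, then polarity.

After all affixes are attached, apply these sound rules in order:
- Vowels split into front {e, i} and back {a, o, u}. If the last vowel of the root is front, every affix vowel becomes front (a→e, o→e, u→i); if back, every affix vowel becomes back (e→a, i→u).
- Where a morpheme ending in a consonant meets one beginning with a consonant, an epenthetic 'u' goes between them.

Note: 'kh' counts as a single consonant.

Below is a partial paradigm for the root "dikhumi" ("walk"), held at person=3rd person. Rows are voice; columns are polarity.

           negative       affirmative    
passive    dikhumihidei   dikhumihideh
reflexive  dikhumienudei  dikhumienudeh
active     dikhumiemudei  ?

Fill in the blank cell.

Attach voice active -om → dikhumiom.
Attach person 3rd person -de → dikhumiomde.
Attach polarity affirmative -h → dikhumiomdeh.
Apply vowel harmony: dikhumiomdeh → dikhumiemdeh.
Apply epenthesis: dikhumiemdeh → dikhumiemudeh.

dikhumiemudeh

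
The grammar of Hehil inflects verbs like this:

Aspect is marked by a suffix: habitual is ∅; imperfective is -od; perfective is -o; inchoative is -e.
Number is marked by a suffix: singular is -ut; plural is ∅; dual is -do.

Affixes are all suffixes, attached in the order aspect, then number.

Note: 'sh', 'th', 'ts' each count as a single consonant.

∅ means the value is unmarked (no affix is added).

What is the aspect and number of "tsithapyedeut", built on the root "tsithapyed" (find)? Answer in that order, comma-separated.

Segment: tsithapyed-e-ut.
aspect: -e → inchoative.
number: -ut → singular.

inchoative, singular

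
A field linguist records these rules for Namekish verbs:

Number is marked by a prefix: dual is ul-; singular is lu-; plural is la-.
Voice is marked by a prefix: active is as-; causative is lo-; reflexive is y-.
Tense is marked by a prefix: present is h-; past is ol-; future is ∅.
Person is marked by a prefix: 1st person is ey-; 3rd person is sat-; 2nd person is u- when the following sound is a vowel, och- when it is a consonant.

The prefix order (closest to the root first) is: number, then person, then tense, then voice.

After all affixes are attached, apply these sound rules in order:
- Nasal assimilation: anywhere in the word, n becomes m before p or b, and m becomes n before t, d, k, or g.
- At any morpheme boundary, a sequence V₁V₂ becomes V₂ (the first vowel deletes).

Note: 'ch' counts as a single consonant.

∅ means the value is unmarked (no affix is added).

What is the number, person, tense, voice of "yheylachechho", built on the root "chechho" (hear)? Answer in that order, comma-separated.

plural, 1st person, present, reflexive

Segment: y-h-ey-la-chechho.
number: la- → plural.
person: ey- → 1st person.
tense: h- → present.
voice: y- → reflexive.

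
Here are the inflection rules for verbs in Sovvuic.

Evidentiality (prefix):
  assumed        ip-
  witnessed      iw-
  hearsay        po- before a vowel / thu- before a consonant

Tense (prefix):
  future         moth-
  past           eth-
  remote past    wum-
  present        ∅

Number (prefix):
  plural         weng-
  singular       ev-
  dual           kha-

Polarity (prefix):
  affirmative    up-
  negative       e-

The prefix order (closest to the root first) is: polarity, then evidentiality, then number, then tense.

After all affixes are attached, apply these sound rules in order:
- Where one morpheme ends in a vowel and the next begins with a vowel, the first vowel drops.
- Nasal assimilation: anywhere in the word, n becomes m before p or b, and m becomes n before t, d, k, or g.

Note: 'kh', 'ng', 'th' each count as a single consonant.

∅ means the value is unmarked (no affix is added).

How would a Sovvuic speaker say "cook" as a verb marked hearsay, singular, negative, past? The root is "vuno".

ethevpevuno

Attach polarity negative e- → evuno.
Attach evidentiality hearsay po- (before vowel 'e') → poevuno.
Attach number singular ev- → evpoevuno.
Attach tense past eth- → ethevpoevuno.
Apply vowel deletion: ethevpoevuno → ethevpevuno.
Nasal assimilation: no change.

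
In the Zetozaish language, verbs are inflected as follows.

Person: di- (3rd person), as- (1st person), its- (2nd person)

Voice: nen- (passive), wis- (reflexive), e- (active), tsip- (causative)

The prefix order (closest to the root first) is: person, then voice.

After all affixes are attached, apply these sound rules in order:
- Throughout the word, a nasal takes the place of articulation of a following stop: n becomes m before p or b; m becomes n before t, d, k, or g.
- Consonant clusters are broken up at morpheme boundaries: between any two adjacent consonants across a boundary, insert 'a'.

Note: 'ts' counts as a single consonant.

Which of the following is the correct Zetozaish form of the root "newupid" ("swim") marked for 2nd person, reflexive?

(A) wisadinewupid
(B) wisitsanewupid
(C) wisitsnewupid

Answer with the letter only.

Attach person 2nd person its- → itsnewupid.
Attach voice reflexive wis- → wisitsnewupid.
Nasal assimilation: no change.
Apply epenthesis: wisitsnewupid → wisitsanewupid.
So the correct form is wisitsanewupid, option (B).
(A) wisadinewupid is wrong: it uses 3rd person instead of 2nd person for person.
(C) wisitsnewupid is wrong: it fails to apply the sound rule(s).

B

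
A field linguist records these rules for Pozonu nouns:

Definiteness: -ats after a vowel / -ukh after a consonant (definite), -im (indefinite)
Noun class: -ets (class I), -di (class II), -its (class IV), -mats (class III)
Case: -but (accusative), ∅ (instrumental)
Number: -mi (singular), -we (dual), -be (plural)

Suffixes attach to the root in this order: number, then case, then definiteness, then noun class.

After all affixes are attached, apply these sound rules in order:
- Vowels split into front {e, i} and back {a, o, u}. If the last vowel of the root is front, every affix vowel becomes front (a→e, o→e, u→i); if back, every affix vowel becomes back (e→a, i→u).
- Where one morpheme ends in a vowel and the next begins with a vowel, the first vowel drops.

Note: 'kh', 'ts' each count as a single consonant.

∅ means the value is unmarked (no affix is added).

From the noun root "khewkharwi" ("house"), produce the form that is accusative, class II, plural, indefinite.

khewkharwibebitimdi

Attach number plural -be → khewkharwibe.
Attach case accusative -but → khewkharwibebut.
Attach definiteness indefinite -im → khewkharwibebutim.
Attach noun class class II -di → khewkharwibebutimdi.
Apply vowel harmony: khewkharwibebutimdi → khewkharwibebitimdi.
Vowel deletion: no change.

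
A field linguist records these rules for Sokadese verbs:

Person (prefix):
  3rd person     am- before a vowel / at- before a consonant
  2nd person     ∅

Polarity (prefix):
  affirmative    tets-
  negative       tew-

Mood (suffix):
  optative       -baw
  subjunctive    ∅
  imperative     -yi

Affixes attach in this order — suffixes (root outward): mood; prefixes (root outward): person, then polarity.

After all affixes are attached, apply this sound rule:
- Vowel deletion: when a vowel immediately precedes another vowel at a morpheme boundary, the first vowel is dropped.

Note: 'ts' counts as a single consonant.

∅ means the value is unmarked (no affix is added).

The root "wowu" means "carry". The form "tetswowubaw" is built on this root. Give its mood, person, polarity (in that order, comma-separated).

optative, 2nd person, affirmative

Segment: tets-wowu-baw.
mood: -baw → optative.
person: ∅ → 2nd person.
polarity: tets- → affirmative.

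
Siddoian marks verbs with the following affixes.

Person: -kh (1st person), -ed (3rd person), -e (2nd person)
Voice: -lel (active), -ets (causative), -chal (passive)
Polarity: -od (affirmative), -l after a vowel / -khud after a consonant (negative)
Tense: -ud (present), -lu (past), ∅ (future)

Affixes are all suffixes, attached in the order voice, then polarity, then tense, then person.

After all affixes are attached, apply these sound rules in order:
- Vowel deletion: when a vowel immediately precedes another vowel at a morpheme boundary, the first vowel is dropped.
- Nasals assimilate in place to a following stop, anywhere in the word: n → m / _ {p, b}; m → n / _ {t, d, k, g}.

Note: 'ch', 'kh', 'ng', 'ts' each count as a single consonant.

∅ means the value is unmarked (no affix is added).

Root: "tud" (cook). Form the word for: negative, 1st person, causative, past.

Attach voice causative -ets → tudets.
Attach polarity negative -khud (after consonant 'ts') → tudetskhud.
Attach tense past -lu → tudetskhudlu.
Attach person 1st person -kh → tudetskhudlukh.
Vowel deletion: no change.
Nasal assimilation: no change.

tudetskhudlukh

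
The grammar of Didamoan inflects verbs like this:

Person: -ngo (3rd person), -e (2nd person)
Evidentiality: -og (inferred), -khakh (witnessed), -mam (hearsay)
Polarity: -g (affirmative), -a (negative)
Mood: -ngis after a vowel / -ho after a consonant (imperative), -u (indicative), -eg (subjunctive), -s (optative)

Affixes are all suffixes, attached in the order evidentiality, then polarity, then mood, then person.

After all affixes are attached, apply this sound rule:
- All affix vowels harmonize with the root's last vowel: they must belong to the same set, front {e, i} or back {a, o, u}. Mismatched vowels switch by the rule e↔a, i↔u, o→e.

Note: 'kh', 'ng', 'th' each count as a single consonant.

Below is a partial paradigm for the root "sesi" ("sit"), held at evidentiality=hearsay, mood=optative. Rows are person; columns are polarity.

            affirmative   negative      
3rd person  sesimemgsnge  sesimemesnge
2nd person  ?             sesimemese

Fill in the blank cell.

Attach evidentiality hearsay -mam → sesimam.
Attach polarity affirmative -g → sesimamg.
Attach mood optative -s → sesimamgs.
Attach person 2nd person -e → sesimamgse.
Apply vowel harmony: sesimamgse → sesimemgse.

sesimemgse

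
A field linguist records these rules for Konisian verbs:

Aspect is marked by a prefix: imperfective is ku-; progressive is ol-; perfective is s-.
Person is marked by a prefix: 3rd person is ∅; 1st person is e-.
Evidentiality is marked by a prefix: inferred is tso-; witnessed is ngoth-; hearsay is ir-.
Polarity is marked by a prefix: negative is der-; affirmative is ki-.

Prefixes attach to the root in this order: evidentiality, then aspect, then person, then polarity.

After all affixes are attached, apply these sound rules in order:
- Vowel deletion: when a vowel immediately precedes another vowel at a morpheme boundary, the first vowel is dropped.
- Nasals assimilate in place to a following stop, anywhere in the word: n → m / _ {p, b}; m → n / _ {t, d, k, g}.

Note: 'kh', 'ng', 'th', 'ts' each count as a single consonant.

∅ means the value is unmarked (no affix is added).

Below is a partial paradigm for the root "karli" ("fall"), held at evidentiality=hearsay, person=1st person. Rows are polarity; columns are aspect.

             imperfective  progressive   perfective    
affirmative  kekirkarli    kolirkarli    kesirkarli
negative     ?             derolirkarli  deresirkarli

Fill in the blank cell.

Attach evidentiality hearsay ir- → irkarli.
Attach aspect imperfective ku- → kuirkarli.
Attach person 1st person e- → ekuirkarli.
Attach polarity negative der- → derekuirkarli.
Apply vowel deletion: derekuirkarli → derekirkarli.
Nasal assimilation: no change.

derekirkarli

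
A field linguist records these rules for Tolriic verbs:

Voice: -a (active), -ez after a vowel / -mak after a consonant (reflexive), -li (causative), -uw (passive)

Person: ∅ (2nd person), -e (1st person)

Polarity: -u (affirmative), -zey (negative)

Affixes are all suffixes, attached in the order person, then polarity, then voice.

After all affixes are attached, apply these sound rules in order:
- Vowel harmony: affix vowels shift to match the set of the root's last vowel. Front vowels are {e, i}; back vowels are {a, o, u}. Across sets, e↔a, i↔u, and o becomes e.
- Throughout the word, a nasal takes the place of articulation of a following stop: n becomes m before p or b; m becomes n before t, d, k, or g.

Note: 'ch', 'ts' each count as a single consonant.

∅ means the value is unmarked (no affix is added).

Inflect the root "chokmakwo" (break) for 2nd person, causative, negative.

person = 2nd person: zero marking, form stays chokmakwo.
Attach polarity negative -zey → chokmakwozey.
Attach voice causative -li → chokmakwozeyli.
Apply vowel harmony: chokmakwozeyli → chokmakwozaylu.
Nasal assimilation: no change.

chokmakwozaylu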